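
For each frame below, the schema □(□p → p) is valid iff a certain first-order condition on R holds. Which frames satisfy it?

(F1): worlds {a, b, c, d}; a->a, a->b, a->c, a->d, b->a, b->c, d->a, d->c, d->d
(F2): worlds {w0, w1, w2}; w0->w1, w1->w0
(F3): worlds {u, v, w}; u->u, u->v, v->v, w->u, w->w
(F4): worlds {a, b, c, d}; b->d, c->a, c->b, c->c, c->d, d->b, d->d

Frame correspondent (Sahlqvist): ∀x ∀y (Rxy → Ryy) — i.e. shift-reflexivity.
(F1): fails — Rbc but not Rcc.
(F2): fails — Rw0w1 but not Rw1w1.
(F3): condition met.
(F4): fails — Rcb but not Rbb.
Valid on: (F3).

(F3)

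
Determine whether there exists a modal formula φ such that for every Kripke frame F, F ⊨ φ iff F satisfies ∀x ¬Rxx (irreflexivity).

Any modally definable frame class is closed under surjective bounded morphisms.
The 5-cycle (worlds a,b,c,d,e with a→b→c→d→e→a) is irreflexive, and the map sending every world to a single reflexive point • is a surjective bounded morphism (forth: every edge maps to (•,•); back: every world has a successor). So any modal formula valid on the 5-cycle is also valid on the reflexive point, which is not irreflexive.
Hence irreflexivity is not modally definable.

No — not modally definable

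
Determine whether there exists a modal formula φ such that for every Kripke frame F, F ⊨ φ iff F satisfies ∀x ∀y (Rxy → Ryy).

Definable; □(□p → p) defines it

The condition is shift-reflexivity. A defining modal formula is □(□p → p).
Suppose □(□p→p) is valid. Take Rxy and set V(p)={w : Ryw}. Then at y, □p holds; since □(□p→p) at x, □p→p at y, so p at y, i.e. Ryy.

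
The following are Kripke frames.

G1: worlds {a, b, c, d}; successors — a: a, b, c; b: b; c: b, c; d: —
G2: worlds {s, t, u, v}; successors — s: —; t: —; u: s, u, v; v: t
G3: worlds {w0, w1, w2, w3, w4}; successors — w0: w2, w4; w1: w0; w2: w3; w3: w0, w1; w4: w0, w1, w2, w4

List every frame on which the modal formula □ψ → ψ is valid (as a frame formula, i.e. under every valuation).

none

Frame correspondent (Sahlqvist): ∀x Rxx — i.e. reflexivity.
G1: fails — world d does not see itself.
G2: fails — world s does not see itself.
G3: fails — world w0 does not see itself.
Valid on no frame.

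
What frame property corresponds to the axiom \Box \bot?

□⊥ is valid iff no world has any successor (otherwise □⊥ fails at any world with one).
Conversely, any frame satisfying \forall x \forall y \neg Rxy validates the schema.
So the correspondent is emptiness of R.

emptiness of R: \forall x \forall y \neg Rxy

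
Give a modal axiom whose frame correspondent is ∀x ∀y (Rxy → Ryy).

The condition is shift-reflexivity. The T□ schema □(□p → p) defines it.
Suppose □(□p→p) is valid. Take Rxy and set V(p)={w : Ryw}. Then at y, □p holds; since □(□p→p) at x, □p→p at y, so p at y, i.e. Ryy.

□(□p → p)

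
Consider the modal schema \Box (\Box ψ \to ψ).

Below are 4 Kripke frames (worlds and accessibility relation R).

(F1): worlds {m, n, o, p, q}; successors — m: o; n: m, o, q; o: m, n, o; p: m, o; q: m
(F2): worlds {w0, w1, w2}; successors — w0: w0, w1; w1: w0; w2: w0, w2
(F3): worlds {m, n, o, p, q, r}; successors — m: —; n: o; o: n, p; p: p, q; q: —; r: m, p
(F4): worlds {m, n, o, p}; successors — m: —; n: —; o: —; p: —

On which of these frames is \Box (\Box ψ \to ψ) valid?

(F4)

Frame correspondent (Sahlqvist): \forall x \forall y (Rxy \to Ryy) — i.e. shift-reflexivity.
(F1): fails — Rom but not Rmm.
(F2): fails — Rw0w1 but not Rw1w1.
(F3): fails — Ron but not Rnn.
(F4): satisfies the condition.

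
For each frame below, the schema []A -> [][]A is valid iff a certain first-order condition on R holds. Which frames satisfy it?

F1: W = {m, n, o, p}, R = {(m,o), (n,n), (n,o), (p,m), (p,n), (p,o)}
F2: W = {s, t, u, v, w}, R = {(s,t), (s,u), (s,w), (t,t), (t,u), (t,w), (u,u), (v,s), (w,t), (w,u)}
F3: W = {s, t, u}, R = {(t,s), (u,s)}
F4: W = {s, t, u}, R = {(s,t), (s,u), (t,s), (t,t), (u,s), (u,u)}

F1, F3

The schema corresponds to transitivity: forall x forall y forall z (Rxy & Ryz -> Rxz).
F1: condition met.
F2: fails — Rwt and Rtw but not Rww.
F3: condition met.
F4: fails — Rus and Rst but not Rut.
Valid on: F1, F3.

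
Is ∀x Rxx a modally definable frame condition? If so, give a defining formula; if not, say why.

The condition is reflexivity. A defining modal formula is □q → q.
Suppose □q→q is valid. At any x set V(q)={w : Rxw}. Then □q holds at x, so q holds at x, i.e. Rxx.

Definable; □q → q defines it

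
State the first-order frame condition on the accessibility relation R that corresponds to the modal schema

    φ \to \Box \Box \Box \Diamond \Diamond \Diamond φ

This is a Sahlqvist (Geach-type) schema ◇^0□^0φ → □^3◇^3φ.
Minimal-valuation argument: fix x; take any y with xR^0y and any z with xR^3z. Set V(φ) to the set of worlds R-reachable from y in exactly 0 steps. Then □^0φ holds at y, so the antecedent holds at x; validity forces ◇^3φ at z, giving a w with zR^3w and yR^0w.
First-order correspondent: \forall x \forall z (x R^3 z \to \exists w (x = w \wedge z R^3 w)).

\forall x \forall z (x R^3 z \to \exists w (x = w \wedge z R^3 w))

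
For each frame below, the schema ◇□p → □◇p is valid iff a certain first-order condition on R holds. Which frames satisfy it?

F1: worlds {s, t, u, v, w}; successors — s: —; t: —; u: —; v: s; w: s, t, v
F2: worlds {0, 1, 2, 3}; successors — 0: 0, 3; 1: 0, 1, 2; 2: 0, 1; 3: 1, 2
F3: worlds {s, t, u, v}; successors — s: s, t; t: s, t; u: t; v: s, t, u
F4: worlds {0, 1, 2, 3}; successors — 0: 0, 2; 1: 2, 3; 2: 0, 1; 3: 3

This is the axiom for convergence; its first-order frame correspondent is ∀x ∀y ∀z (Rxy ∧ Rxz → ∃w (Ryw ∧ Rzw)).
F1: fails — Rvs and Rvs but s and s have no common successor.
F2: fails — R00 and R03 but 0 and 3 have no common successor.
F3: condition met.
F4: fails — R12 and R13 but 2 and 3 have no common successor.

F3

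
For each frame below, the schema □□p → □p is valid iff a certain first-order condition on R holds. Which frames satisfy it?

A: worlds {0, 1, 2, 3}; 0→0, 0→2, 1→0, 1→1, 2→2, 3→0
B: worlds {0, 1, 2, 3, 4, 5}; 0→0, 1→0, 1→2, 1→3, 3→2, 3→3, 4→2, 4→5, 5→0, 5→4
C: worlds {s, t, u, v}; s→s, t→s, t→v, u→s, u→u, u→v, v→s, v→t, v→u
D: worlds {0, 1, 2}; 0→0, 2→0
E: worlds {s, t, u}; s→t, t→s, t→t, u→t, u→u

This is the axiom for density; its first-order frame correspondent is ∀x ∀y (Rxy → ∃z (Rxz ∧ Rzy)).
A: condition met.
B: fails — R45 but no z with R4z and Rz5.
C: fails — Rtv but no z with Rtz and Rzv.
D: condition met.
E: condition met.

A, D, E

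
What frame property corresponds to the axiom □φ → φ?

reflexivity: ∀x Rxx

Suppose □φ→φ is valid. At any x set V(φ)={w : Rxw}. Then □φ holds at x, so φ holds at x, i.e. Rxx.
Conversely, any frame satisfying ∀x Rxx validates the schema.
Frame condition: ∀x Rxx.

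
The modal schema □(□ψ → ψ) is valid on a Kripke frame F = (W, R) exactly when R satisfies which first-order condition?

Suppose □(□ψ→ψ) is valid. Take Rxy and set V(ψ)={w : Ryw}. Then at y, □ψ holds; since □(□ψ→ψ) at x, □ψ→ψ at y, so ψ at y, i.e. Ryy.
The converse is a direct semantic check.
Frame condition: ∀x ∀y (Rxy → Ryy).

shift-reflexivity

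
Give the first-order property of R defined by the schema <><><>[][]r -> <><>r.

forall x forall y (x R^3 y -> exists w (y R^2 w & x R^2 w))

This is a Sahlqvist (Geach-type) schema ◇^3□^2r → □^0◇^2r.
Minimal-valuation argument: fix x; take any y with xR^3y and any z with xR^0z. Set V(r) to the set of worlds R-reachable from y in exactly 2 steps. Then □^2r holds at y, so the antecedent holds at x; validity forces ◇^2r at z, giving a w with zR^2w and yR^2w.
First-order correspondent: forall x forall y (x R^3 y -> exists w (y R^2 w & x R^2 w)).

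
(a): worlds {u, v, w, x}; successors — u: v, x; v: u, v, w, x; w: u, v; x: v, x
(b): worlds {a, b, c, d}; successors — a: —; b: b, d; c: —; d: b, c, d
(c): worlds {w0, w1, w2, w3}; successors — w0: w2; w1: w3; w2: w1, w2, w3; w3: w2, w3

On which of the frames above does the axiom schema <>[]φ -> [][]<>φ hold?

The schema corresponds to a generalized confluence (Geach) condition: forall x forall y forall z ((xRy & x R^2 z) -> exists w (yRw & zRw)).
(a): satisfies the condition.
(b): fails — bRb, bR²c but no w with bRw and cRw.
(c): satisfies the condition.

(a), (c)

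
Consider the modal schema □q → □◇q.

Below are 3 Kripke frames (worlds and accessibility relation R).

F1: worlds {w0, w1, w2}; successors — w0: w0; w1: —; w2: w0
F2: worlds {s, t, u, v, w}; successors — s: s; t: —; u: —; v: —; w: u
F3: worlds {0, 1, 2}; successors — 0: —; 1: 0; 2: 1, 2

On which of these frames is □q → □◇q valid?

F1

This is the axiom for a generalized confluence (Geach) condition; its first-order frame correspondent is ∀x ∀z (xRz → ∃w (xRw ∧ zRw)).
F1: condition met.
F2: fails — wRu but no w* with wRw* and uRw*.
F3: fails — 1R0 but no w with 1Rw and 0Rw.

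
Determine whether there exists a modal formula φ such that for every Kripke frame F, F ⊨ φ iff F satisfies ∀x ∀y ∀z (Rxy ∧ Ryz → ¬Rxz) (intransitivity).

If a class were modally definable it would be closed under surjective bounded morphisms (Goldblatt–Thomason).
The 5-cycle (worlds a,b,c,d,e with a→b→c→d→e→a) is intransitive. Mapping every world to a single reflexive point • is a surjective bounded morphism; the reflexive point is not intransitive (R••∧R•• but R••).
Hence intransitivity is not modally definable.

No — not modally definable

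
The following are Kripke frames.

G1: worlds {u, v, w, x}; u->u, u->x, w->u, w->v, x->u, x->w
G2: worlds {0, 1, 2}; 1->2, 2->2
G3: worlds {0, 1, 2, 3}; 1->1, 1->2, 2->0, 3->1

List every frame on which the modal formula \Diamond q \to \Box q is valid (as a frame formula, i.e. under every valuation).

Frame correspondent (Sahlqvist): \forall x \forall y \forall z (Rxy \wedge Rxz \to y = z) — i.e. partial functionality.
G1: fails — u sees both u and x.
G2: holds.
G3: fails — 1 sees both 1 and 2.

G2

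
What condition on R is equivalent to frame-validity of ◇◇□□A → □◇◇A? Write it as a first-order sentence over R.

This is a Sahlqvist (Geach-type) schema ◇^2□^2A → □^1◇^2A.
Minimal-valuation argument: fix x; take any y with xR^2y and any z with xR^1z. Set V(A) to the set of worlds R-reachable from y in exactly 2 steps. Then □^2A holds at y, so the antecedent holds at x; validity forces ◇^2A at z, giving a w with zR^2w and yR^2w.
First-order correspondent: ∀x ∀y ∀z ((xR²y ∧ xRz) → ∃w (yR²w ∧ zR²w)).

∀x ∀y ∀z ((xR²y ∧ xRz) → ∃w (yR²w ∧ zR²w))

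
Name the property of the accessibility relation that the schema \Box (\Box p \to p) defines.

shift-reflexivity

Suppose □(□p→p) is valid. Take Rxy and set V(p)={w : Ryw}. Then at y, □p holds; since □(□p→p) at x, □p→p at y, so p at y, i.e. Ryy.
The converse is a direct semantic check.
Frame condition: \forall x \forall y (Rxy \to Ryy).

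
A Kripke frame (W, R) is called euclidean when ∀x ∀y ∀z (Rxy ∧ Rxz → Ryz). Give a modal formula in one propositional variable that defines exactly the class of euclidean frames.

◇q → □◇q

The condition is the Euclidean property. The 5 schema ◇q → □◇q defines it.
Suppose ◇q→□◇q is valid. Take Rxy, Rxz and set V(q)={y}. Then ◇q at x, so □◇q at x, so ◇q at z, so some w with Rzw has q; w=y, i.e. Rzy. By symmetry of the argument, Ryz.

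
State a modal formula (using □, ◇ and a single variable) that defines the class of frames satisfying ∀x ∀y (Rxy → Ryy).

□(□q → q)

The condition is shift-reflexivity. The T□ schema □(□q → q) defines it.
Suppose □(□q→q) is valid. Take Rxy and set V(q)={w : Ryw}. Then at y, □q holds; since □(□q→q) at x, □q→q at y, so q at y, i.e. Ryy.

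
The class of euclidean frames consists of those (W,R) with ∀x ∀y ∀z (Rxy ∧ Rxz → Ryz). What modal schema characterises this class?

This is the Euclidean property; the standard corresponding axiom is 5: ◇p → □◇p.
Suppose ◇p→□◇p is valid. Take Rxy, Rxz and set V(p)={y}. Then ◇p at x, so □◇p at x, so ◇p at z, so some w with Rzw has p; w=y, i.e. Rzy. By symmetry of the argument, Ryz.

◇p → □◇p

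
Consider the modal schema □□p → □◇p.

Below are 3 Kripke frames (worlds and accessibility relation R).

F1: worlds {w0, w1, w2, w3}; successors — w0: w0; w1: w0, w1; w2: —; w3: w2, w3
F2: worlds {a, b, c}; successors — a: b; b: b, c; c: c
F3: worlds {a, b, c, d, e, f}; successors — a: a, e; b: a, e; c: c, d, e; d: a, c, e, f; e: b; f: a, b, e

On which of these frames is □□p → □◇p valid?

F2, F3

This is the axiom for a generalized confluence (Geach) condition; its first-order frame correspondent is ∀x ∀z (xRz → ∃w (xR²w ∧ zRw)).
F1: fails — w3Rw2 but no w with w3R²w and w2Rw.
F2: ✓.
F3: ✓.
Valid on: F2, F3.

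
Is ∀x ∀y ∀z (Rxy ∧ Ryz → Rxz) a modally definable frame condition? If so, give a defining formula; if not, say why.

Yes — defined by □p → □□p

The condition is transitivity. A defining modal formula is □p → □□p.
Suppose □p→□□p is valid. Take Rxy, Ryz and set V(p)={w : Rxw}. Then □p at x, so □□p at x, so □p at y, so p at z, i.e. Rxz.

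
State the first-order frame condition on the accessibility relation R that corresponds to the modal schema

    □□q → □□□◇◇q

∀x ∀z (xR³z → ∃w (xR²w ∧ zR²w))

This is a Sahlqvist (Geach-type) schema ◇^0□^2q → □^3◇^2q.
Minimal-valuation argument: fix x; take any y with xR^0y and any z with xR^3z. Set V(q) to the set of worlds R-reachable from y in exactly 2 steps. Then □^2q holds at y, so the antecedent holds at x; validity forces ◇^2q at z, giving a w with zR^2w and yR^2w.
First-order correspondent: ∀x ∀z (xR³z → ∃w (xR²w ∧ zR²w)).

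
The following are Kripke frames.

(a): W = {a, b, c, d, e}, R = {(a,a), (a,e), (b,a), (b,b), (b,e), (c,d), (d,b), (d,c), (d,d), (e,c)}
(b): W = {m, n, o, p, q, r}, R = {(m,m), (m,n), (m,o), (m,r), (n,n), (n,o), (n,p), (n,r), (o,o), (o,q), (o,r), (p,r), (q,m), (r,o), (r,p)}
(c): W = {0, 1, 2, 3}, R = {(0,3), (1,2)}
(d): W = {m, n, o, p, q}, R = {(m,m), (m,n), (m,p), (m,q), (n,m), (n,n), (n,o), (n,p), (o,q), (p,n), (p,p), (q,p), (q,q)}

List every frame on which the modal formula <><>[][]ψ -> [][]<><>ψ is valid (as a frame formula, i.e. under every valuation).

This is the axiom for a generalized confluence (Geach) condition; its first-order frame correspondent is forall x forall y forall z ((x R^2 y & x R^2 z) -> exists w (y R^2 w & z R^2 w)).
(a): fails — aR²a, aR²e but no w with aR²w and eR²w.
(b): satisfies the condition.
(c): satisfies the condition.
(d): satisfies the condition.
Valid on: (b), (c), (d).

(b), (c), (d)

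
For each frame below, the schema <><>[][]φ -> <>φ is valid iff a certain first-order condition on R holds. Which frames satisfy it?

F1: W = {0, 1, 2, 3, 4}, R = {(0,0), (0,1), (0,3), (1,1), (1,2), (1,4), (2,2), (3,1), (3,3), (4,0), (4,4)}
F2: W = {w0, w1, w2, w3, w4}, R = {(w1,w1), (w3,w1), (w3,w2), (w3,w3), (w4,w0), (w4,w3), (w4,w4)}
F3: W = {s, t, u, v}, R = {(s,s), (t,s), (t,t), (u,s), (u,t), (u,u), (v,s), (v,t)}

This is the axiom for a generalized confluence (Geach) condition; its first-order frame correspondent is forall x forall y (x R^2 y -> exists w (y R^2 w & xRw)).
F1: fails — 0R²2 but no w with 2R²w and 0Rw.
F2: fails — w3R²w2 but no w with w2R²w and w3Rw.
F3: holds.

F3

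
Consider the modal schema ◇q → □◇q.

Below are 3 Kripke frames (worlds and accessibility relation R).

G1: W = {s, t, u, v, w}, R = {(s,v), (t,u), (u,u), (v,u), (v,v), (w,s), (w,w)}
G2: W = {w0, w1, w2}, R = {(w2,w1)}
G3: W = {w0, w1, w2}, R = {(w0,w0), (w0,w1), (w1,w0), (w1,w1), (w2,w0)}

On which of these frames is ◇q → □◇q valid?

G3

This is the axiom for the Euclidean property; its first-order frame correspondent is ∀x ∀y ∀z (Rxy ∧ Rxz → Ryz).
G1: fails — Rvu and Rvv but not Ruv.
G2: fails — Rw2w1 and Rw2w1 but not Rw1w1.
G3: ✓.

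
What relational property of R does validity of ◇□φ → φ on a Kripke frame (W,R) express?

Replacing φ by ¬φ and contraposing gives the equivalent schema φ → □◇φ.
Suppose φ→□◇φ is valid. Take Rxy and set V(φ)={x}. Then φ at x, so □◇φ at x, so ◇φ at y, so some z with Ryz has φ; z=x, i.e. Ryx.

symmetry: ∀x ∀y (Rxy → Ryx)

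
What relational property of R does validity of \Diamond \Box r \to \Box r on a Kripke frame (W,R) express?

the Euclidean property: \forall x \forall y \forall z (Rxy \wedge Rxz \to Ryz)

This is a form of the 5 axiom.
It corresponds to the Euclidean property: \forall x \forall y \forall z (Rxy \wedge Rxz \to Ryz).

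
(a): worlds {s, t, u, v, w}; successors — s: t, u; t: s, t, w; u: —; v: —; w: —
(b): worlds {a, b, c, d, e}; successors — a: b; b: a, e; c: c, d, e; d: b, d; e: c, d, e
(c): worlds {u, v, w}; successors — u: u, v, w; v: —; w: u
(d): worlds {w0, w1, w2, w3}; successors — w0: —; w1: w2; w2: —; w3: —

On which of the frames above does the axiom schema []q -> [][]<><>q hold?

(d)

This is the axiom for a generalized confluence (Geach) condition; its first-order frame correspondent is forall x forall z (x R^2 z -> exists w (xRw & z R^2 w)).
(a): fails — sR²w but no w* with sRw* and wR²w*.
(b): fails — aR²a but no w with aRw and aR²w.
(c): fails — uR²v but no t with uRt and vR²t.
(d): ✓.
Valid on: (d).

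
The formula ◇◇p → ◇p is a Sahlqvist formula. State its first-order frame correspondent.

transitivity: ∀x ∀y ∀z (Rxy ∧ Ryz → Rxz)

Replacing p by ¬p and contraposing gives the equivalent schema □p → □□p.
Suppose □p→□□p is valid. Take Rxy, Ryz and set V(p)={w : Rxw}. Then □p at x, so □□p at x, so □p at y, so p at z, i.e. Rxz.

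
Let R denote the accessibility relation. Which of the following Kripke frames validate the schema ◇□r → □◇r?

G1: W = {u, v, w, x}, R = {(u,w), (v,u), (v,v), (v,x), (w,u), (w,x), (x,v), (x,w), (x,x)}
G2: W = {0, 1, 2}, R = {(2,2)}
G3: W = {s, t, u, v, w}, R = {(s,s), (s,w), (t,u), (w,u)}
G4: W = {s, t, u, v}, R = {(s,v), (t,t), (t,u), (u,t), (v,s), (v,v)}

G2, G4

This is the axiom for convergence; its first-order frame correspondent is ∀x ∀y ∀z (Rxy ∧ Rxz → ∃w (Ryw ∧ Rzw)).
G1: fails — Rvv and Rvu but v and u have no common successor.
G2: holds.
G3: fails — Rss and Rsw but s and w have no common successor.
G4: holds.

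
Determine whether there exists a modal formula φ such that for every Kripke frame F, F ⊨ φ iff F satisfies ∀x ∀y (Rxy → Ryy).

The condition is shift-reflexivity. A defining modal formula is □(□p → p).
Suppose □(□p→p) is valid. Take Rxy and set V(p)={w : Ryw}. Then at y, □p holds; since □(□p→p) at x, □p→p at y, so p at y, i.e. Ryy.

Yes — defined by □(□p → p)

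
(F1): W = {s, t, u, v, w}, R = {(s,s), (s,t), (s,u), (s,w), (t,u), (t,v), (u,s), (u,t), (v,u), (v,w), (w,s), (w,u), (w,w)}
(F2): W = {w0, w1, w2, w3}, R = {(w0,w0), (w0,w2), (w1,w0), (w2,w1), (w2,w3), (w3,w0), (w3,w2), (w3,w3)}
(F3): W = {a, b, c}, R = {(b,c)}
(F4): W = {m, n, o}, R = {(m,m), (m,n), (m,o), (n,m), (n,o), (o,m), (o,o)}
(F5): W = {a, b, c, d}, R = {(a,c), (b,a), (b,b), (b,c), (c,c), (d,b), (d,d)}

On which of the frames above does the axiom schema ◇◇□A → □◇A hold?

This is the axiom for a generalized confluence (Geach) condition; its first-order frame correspondent is ∀x ∀y ∀z ((xR²y ∧ xRz) → ∃w (yRw ∧ zRw)).
(F1): fails — sR²t, sRu but no w* with tRw* and uRw*.
(F2): fails — w0R²w0, w0Rw2 but no w with w0Rw and w2Rw.
(F3): condition met.
(F4): condition met.
(F5): fails — dR²a, dRd but no w with aRw and dRw.
Valid on: (F3), (F4).

(F3), (F4)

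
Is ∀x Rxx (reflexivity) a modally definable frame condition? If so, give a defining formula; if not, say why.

Yes — defined by □p → p

Yes: it is reflexivity, defined by the T schema □p → p.
Suppose □p→p is valid. At any x set V(p)={w : Rxw}. Then □p holds at x, so p holds at x, i.e. Rxx.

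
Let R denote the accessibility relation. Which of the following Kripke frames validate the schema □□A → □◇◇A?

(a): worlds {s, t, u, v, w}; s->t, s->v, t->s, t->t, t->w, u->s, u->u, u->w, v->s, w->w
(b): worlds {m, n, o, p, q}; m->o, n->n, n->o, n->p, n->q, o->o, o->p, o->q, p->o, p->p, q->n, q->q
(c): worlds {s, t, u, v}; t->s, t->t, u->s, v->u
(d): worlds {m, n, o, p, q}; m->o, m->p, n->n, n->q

(a), (b)

This is the axiom for a generalized confluence (Geach) condition; its first-order frame correspondent is ∀x ∀z (xRz → ∃w (xR²w ∧ zR²w)).
(a): holds.
(b): holds.
(c): fails — tRs but no w with tR²w and sR²w.
(d): fails — mRo but no w with mR²w and oR²w.
Valid on: (a), (b).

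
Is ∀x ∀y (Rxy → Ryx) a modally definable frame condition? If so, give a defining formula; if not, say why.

Yes, by r → □◇r

The condition is symmetry. A defining modal formula is r → □◇r.
Suppose r→□◇r is valid. Take Rxy and set V(r)={x}. Then r at x, so □◇r at x, so ◇r at y, so some z with Ryz has r; z=x, i.e. Ryx.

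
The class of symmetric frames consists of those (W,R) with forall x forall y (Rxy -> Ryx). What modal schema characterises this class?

p → □◇p

This is symmetry; the standard corresponding axiom is B: p → □◇p.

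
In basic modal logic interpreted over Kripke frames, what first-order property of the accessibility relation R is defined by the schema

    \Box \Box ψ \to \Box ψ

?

Suppose □□ψ→□ψ is valid. Take Rxy and set V(ψ)={w : xR²w}. Then □□ψ at x, so □ψ at x, so ψ at y, i.e. ∃z(Rxz∧Rzy).
Conversely, any frame satisfying \forall x \forall y (Rxy \to \exists z (Rxz \wedge Rzy)) validates the schema.
Frame condition: \forall x \forall y (Rxy \to \exists z (Rxz \wedge Rzy)).

Density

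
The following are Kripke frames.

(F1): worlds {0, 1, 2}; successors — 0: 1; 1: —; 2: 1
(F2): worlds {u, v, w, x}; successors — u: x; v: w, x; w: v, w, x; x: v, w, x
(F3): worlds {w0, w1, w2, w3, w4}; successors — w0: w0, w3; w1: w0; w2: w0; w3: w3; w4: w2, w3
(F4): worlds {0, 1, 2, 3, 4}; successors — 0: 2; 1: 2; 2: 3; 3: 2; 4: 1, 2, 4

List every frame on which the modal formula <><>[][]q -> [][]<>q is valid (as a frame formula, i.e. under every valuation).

(F1), (F2), (F3)

The schema corresponds to a generalized confluence (Geach) condition: forall x forall y forall z ((x R^2 y & x R^2 z) -> exists w (y R^2 w & zRw)).
(F1): satisfies the condition.
(F2): satisfies the condition.
(F3): satisfies the condition.
(F4): fails — 0R²3, 0R²3 but no w with 3R²w and 3Rw.
Valid on: (F1), (F2), (F3).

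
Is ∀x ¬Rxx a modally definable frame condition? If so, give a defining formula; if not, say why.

Not modally definable

If a class were modally definable it would be closed under surjective bounded morphisms (Goldblatt–Thomason).
The 5-cycle (worlds 0,1,2,3,4 with 0→1→2→3→4→0) is irreflexive, and the map sending every world to a single reflexive point • is a surjective bounded morphism (forth: every edge maps to (•,•); back: every world has a successor). So any modal formula valid on the 5-cycle is also valid on the reflexive point, which is not irreflexive.
Hence irreflexivity is not modally definable.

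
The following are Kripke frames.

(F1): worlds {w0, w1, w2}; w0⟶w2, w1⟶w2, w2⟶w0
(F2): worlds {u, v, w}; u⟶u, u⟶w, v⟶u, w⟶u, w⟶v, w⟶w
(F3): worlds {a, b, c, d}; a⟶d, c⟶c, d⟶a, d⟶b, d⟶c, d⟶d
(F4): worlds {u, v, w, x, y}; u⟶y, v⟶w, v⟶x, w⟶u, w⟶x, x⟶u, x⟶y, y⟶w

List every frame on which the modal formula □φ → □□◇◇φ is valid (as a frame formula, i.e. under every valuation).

The schema corresponds to a generalized confluence (Geach) condition: ∀x ∀z (xR²z → ∃w (xRw ∧ zR²w)).
(F1): fails — w0R²w0 but no w with w0Rw and w0R²w.
(F2): condition met.
(F3): fails — aR²b but no w with aRw and bR²w.
(F4): fails — wR²u but no t with wRt and uR²t.
Valid on: (F2).

(F2)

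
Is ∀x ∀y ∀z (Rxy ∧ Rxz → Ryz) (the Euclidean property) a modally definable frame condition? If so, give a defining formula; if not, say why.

This is a Sahlqvist condition; the 5 axiom ◇r → □◇r defines it.

Yes — defined by ◇r → □◇r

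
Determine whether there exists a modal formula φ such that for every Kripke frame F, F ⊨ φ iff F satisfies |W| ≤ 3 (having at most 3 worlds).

Modal frame validity is preserved under disjoint unions.
Any modal formula valid on each of 4 disjoint one-world frames is valid on their disjoint union (validity is preserved under disjoint unions). Each one-world frame has |W|=1≤3, but the union has |W|=4.
Hence having at most 3 worlds is not modally definable.

No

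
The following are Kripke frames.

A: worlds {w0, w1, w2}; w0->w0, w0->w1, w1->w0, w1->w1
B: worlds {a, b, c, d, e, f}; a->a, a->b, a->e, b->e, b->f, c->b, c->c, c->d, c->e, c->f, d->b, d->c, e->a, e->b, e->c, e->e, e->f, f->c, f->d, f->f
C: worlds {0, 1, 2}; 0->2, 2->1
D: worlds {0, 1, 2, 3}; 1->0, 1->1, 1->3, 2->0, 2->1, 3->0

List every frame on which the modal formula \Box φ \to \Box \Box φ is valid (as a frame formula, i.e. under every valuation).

A

The schema corresponds to transitivity: \forall x \forall y \forall z (Rxy \wedge Ryz \to Rxz).
A: condition met.
B: fails — Rab and Rbf but not Raf.
C: fails — R02 and R21 but not R01.
D: fails — R21 and R13 but not R23.
Valid on: A.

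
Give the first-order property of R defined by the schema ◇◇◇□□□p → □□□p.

∀x ∀y ∀z ((xR³y ∧ xR³z) → ∃w (yR³w ∧ z = w))

This is a Sahlqvist (Geach-type) schema ◇^3□^3p → □^3◇^0p.
Minimal-valuation argument: fix x; take any y with xR^3y and any z with xR^3z. Set V(p) to the set of worlds R-reachable from y in exactly 3 steps. Then □^3p holds at y, so the antecedent holds at x; validity forces ◇^0p at z, giving a w with zR^0w and yR^3w.
First-order correspondent: ∀x ∀y ∀z ((xR³y ∧ xR³z) → ∃w (yR³w ∧ z = w)).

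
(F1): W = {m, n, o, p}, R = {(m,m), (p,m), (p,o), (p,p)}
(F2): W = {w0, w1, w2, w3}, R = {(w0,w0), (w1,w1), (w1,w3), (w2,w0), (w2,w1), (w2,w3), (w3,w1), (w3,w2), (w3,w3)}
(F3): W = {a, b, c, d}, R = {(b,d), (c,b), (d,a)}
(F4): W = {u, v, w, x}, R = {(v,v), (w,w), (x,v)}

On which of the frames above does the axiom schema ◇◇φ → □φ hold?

(F4)

This is the axiom for a generalized confluence (Geach) condition; its first-order frame correspondent is ∀x ∀y ∀z ((xR²y ∧ xRz) → ∃w (y = w ∧ z = w)).
(F1): fails — pR²m, pRo but m ≠ o.
(F2): fails — w1R²w1, w1Rw3 but w1 ≠ w3.
(F3): fails — bR²a, bRd but a ≠ d.
(F4): satisfies the condition.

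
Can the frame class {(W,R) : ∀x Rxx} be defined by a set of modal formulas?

This is a Sahlqvist condition; the T axiom □r → r defines it.
Suppose □r→r is valid. At any x set V(r)={w : Rxw}. Then □r holds at x, so r holds at x, i.e. Rxx.

Definable; □r → r defines it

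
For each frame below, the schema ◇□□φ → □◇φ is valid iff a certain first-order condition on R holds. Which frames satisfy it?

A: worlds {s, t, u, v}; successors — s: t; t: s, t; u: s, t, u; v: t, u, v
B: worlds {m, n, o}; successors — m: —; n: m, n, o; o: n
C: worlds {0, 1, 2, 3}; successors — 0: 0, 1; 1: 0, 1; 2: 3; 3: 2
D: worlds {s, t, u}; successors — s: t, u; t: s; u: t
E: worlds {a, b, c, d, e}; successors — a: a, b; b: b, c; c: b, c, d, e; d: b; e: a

A

The schema corresponds to a generalized confluence (Geach) condition: ∀x ∀y ∀z ((xRy ∧ xRz) → ∃w (yR²w ∧ zRw)).
A: satisfies the condition.
B: fails — nRm, nRm but no w with mR²w and mRw.
C: fails — 2R3, 2R3 but no w with 3R²w and 3Rw.
D: fails — sRt, sRt but no w with tR²w and tRw.
E: fails — cRb, cRe but no w with bR²w and eRw.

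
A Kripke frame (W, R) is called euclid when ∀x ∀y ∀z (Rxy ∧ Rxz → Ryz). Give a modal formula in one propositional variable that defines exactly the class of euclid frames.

The condition is the Euclidean property. The 5 schema ◇q → □◇q defines it.
Suppose ◇q→□◇q is valid. Take Rxy, Rxz and set V(q)={y}. Then ◇q at x, so □◇q at x, so ◇q at z, so some w with Rzw has q; w=y, i.e. Rzy. By symmetry of the argument, Ryz.

◇q → □◇q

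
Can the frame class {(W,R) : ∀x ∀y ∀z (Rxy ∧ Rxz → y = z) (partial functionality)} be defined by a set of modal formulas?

Yes: it is partial functionality, defined by the CD schema ◇r → □r.
Suppose ◇r→□r is valid. Take Rxy, Rxz and set V(r)={y}. Then ◇r at x, so □r at x, so r at z, i.e. z=y.

Definable; ◇r → □r defines it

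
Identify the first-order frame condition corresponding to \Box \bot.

□⊥ is valid iff no world has any successor (otherwise □⊥ fails at any world with one).

Emptiness of R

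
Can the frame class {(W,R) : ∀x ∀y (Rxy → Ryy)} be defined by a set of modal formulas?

Yes: it is shift-reflexivity, defined by the T□ schema □(□q → q).
Suppose □(□q→q) is valid. Take Rxy and set V(q)={w : Ryw}. Then at y, □q holds; since □(□q→q) at x, □q→q at y, so q at y, i.e. Ryy.

Yes — defined by □(□q → q)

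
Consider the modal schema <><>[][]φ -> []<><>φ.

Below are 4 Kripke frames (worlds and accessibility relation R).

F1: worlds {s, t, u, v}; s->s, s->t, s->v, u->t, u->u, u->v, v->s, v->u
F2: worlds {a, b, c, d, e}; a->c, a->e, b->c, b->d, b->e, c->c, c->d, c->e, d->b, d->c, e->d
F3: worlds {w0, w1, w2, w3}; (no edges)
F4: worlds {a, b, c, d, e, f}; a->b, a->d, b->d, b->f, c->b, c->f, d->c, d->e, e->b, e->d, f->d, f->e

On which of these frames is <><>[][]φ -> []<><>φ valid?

F2, F3, F4

Frame correspondent (Sahlqvist): forall x forall y forall z ((x R^2 y & xRz) -> exists w (y R^2 w & z R^2 w)) — i.e. a generalized confluence (Geach) condition.
F1: fails — sR²s, sRt but no w with sR²w and tR²w.
F2: condition met.
F3: condition met.
F4: condition met.
Valid on: F2, F3, F4.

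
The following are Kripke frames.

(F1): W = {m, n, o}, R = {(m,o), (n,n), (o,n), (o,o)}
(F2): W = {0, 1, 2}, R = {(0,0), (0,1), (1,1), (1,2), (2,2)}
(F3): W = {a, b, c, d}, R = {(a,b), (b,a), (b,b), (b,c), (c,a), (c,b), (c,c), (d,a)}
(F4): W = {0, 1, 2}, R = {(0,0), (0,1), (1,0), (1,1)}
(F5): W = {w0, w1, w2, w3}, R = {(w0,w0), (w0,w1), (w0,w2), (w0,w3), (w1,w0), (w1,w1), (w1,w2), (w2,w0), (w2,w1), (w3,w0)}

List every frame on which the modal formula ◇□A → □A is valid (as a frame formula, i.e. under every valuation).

(F4)

Frame correspondent (Sahlqvist): ∀x ∀y ∀z ((xRy ∧ xRz) → ∃w (yRw ∧ z = w)) — i.e. a generalized confluence (Geach) condition.
(F1): fails — oRn, oRo but no w with nRw and o=w.
(F2): fails — 0R1, 0R0 but no w with 1Rw and 0=w.
(F3): fails — bRa, bRa but no w with aRw and a=w.
(F4): condition met.
(F5): fails — w0Rw1, w0Rw3 but no w with w1Rw and w3=w.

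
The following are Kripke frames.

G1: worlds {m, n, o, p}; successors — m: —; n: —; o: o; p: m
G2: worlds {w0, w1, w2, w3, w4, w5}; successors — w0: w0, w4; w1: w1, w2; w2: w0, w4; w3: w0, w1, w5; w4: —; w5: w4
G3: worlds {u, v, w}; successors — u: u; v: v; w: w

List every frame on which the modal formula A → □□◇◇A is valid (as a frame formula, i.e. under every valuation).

Frame correspondent (Sahlqvist): ∀x ∀z (xR²z → ∃w (x = w ∧ zR²w)) — i.e. a generalized confluence (Geach) condition.
G1: holds.
G2: fails — w0R²w4 but no w with w0=w and w4R²w.
G3: holds.
Valid on: G1, G3.

G1, G3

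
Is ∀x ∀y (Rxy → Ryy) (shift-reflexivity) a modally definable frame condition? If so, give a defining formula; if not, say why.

Yes, by □(□r → r)

The condition is shift-reflexivity. A defining modal formula is □(□r → r).
Suppose □(□r→r) is valid. Take Rxy and set V(r)={w : Ryw}. Then at y, □r holds; since □(□r→r) at x, □r→r at y, so r at y, i.e. Ryy.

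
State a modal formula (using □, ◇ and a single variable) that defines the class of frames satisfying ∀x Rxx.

This is reflexivity; the standard corresponding axiom is T: □p → p.
Suppose □p→p is valid. At any x set V(p)={w : Rxw}. Then □p holds at x, so p holds at x, i.e. Rxx.

□p → p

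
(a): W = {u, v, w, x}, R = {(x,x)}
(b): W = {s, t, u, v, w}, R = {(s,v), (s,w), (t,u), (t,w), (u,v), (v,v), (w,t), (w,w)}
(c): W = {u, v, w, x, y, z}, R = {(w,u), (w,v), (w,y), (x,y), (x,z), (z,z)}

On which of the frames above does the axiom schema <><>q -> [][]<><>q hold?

The schema corresponds to a generalized confluence (Geach) condition: forall x forall y forall z ((x R^2 y & x R^2 z) -> exists w (y = w & z R^2 w)).
(a): satisfies the condition.
(b): fails — sR²t, sR²v but no w* with t=w* and vR²w*.
(c): satisfies the condition.
Valid on: (a), (c).

(a), (c)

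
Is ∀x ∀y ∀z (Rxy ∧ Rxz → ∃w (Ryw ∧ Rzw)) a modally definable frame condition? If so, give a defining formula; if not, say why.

Definable; ◇□q → □◇q defines it

This is a Sahlqvist condition; the .2 axiom ◇□q → □◇q defines it.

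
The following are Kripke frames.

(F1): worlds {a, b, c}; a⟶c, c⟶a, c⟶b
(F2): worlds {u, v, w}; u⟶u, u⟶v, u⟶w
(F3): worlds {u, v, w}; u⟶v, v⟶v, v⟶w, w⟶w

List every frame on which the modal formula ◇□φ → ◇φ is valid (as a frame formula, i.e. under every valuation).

(F3)

This is the axiom for a generalized confluence (Geach) condition; its first-order frame correspondent is ∀x ∀y (xRy → ∃w (yRw ∧ xRw)).
(F1): fails — aRc but no w with cRw and aRw.
(F2): fails — uRv but no t with vRt and uRt.
(F3): satisfies the condition.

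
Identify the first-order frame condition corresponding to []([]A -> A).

Suppose □(□A→A) is valid. Take Rxy and set V(A)={w : Ryw}. Then at y, □A holds; since □(□A→A) at x, □A→A at y, so A at y, i.e. Ryy.
The converse is a direct semantic check.
Frame condition: forall x forall y (Rxy -> Ryy).

Shift-reflexivity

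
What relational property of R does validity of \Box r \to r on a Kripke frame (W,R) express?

Suppose □r→r is valid. At any x set V(r)={w : Rxw}. Then □r holds at x, so r holds at x, i.e. Rxx.
Conversely, any frame satisfying \forall x Rxx validates the schema.
So the correspondent is reflexivity.

reflexivity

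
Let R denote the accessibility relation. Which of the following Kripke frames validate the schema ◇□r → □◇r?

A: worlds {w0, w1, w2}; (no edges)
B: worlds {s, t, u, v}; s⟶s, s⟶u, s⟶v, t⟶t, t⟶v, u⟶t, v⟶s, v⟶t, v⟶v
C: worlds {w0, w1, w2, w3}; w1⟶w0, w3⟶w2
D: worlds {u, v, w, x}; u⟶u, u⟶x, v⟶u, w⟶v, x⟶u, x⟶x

A, D

This is the axiom for convergence; its first-order frame correspondent is ∀x ∀y ∀z (Rxy ∧ Rxz → ∃w (Ryw ∧ Rzw)).
A: satisfies the condition.
B: fails — Rsu and Rss but u and s have no common successor.
C: fails — Rw1w0 and Rw1w0 but w0 and w0 have no common successor.
D: satisfies the condition.
Valid on: A, D.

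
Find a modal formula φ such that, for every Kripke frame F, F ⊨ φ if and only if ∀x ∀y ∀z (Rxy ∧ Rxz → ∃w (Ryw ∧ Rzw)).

This is convergence; the standard corresponding axiom is .2: ◇□r → □◇r.
Suppose ◇□r→□◇r is valid. Take Rxy, Rxz and set V(r)={w : Ryw}. Then □r at y so ◇□r at x, so □◇r at x, so ◇r at z, giving w with Rzw and Ryw.

◇□r → □◇r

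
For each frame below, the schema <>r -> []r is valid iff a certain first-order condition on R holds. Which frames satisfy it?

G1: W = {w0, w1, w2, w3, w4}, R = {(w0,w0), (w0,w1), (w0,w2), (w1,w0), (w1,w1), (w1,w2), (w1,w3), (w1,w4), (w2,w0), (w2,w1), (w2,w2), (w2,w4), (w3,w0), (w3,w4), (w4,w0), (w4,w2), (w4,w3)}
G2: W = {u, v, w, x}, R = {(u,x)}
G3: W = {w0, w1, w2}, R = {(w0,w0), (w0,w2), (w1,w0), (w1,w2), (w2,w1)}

This is the axiom for partial functionality; its first-order frame correspondent is forall x forall y forall z (Rxy & Rxz -> y = z).
G1: fails — w0 sees both w0 and w1.
G2: holds.
G3: fails — w0 sees both w0 and w2.

G2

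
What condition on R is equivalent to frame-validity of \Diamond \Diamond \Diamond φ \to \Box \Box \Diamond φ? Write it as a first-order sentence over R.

This is a Sahlqvist (Geach-type) schema ◇^3□^0φ → □^2◇^1φ.
First-order correspondent: \forall x \forall y \forall z ((x R^3 y \wedge x R^2 z) \to \exists w (y = w \wedge zRw)).

\forall x \forall y \forall z ((x R^3 y \wedge x R^2 z) \to \exists w (y = w \wedge zRw))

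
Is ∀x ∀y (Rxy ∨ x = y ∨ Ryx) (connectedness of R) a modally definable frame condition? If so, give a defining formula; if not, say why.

No — not modally definable

Any modally definable frame class is closed under disjoint unions.
Take 4 disjoint single-world reflexive frames: each is trivially connected, but their disjoint union has 4 worlds with no edge between distinct components, so it is not connected.
So no modal formula (or set of formulas) defines exactly the connected frames.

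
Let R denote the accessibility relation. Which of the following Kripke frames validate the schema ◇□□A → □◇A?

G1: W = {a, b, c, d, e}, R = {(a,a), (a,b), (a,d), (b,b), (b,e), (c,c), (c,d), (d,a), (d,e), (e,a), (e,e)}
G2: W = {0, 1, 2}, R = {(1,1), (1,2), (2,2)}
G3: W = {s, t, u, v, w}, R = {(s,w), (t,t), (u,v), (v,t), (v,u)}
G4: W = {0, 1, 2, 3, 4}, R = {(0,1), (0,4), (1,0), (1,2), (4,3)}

This is the axiom for a generalized confluence (Geach) condition; its first-order frame correspondent is ∀x ∀y ∀z ((xRy ∧ xRz) → ∃w (yR²w ∧ zRw)).
G1: condition met.
G2: condition met.
G3: fails — sRw, sRw but no w* with wR²w* and wRw*.
G4: fails — 0R1, 0R1 but no w with 1R²w and 1Rw.

G1, G2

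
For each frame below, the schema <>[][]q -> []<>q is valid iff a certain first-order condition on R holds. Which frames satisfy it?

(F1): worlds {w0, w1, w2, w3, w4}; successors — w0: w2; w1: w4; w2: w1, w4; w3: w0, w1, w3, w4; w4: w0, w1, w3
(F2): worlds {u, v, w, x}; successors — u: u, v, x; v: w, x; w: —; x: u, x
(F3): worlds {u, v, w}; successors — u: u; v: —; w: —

Frame correspondent (Sahlqvist): forall x forall y forall z ((xRy & xRz) -> exists w (y R^2 w & zRw)) — i.e. a generalized confluence (Geach) condition.
(F1): fails — w2Rw1, w2Rw1 but no w with w1R²w and w1Rw.
(F2): fails — vRw, vRw but no t with wR²t and wRt.
(F3): holds.

(F3)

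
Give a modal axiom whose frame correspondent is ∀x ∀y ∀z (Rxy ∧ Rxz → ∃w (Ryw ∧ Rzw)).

◇□r → □◇r

The condition is convergence. The .2 schema ◇□r → □◇r defines it.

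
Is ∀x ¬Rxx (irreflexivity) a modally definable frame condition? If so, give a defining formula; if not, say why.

If a class were modally definable it would be closed under surjective bounded morphisms (Goldblatt–Thomason).
The 4-cycle (worlds a,b,c,d with a→b→c→d→a) is irreflexive, and the map sending every world to a single reflexive point • is a surjective bounded morphism (forth: every edge maps to (•,•); back: every world has a successor). So any modal formula valid on the 4-cycle is also valid on the reflexive point, which is not irreflexive.
Hence irreflexivity is not modally definable.

No — not modally definable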